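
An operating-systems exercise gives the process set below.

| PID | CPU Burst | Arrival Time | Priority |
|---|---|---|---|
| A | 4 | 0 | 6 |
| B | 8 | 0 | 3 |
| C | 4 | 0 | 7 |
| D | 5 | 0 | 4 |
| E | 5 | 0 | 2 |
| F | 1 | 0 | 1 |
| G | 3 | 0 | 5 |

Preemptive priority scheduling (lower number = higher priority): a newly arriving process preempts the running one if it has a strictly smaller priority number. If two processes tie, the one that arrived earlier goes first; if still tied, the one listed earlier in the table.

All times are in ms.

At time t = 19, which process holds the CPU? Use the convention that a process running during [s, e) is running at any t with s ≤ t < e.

Schedule: | F 0-1 | E 1-6 | B 6-14 | D 14-19 | G 19-22 | A 22-26 | C 26-30 |
Completion: A=26  B=14  C=30  D=19  E=6  F=1  G=22

G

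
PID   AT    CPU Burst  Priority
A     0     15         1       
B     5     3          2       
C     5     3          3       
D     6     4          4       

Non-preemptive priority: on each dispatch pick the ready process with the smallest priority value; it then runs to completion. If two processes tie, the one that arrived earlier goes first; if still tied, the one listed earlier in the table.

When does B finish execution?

18

Schedule: | A 0-15 | B 15-18 | C 18-21 | D 21-25 |
Completion: A=15  B=18  C=21  D=25
Turnaround (C−A): A=15  B=13  C=16  D=19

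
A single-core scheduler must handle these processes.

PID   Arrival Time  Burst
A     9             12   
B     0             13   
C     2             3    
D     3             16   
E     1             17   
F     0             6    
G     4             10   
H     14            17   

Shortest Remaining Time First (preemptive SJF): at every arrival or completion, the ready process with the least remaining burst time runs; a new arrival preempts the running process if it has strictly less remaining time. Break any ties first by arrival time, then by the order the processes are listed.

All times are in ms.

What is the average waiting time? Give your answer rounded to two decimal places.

Gantt: | F 0-2 | C 2-5 | F 5-9 | G 9-19 | A 19-31 | B 31-44 | D 44-60 | E 60-77 | H 77-94 |
Completion: A=31  B=44  C=5  D=60  E=77  F=9  G=19  H=94
Turnaround (C−A): A=22  B=44  C=3  D=57  E=76  F=9  G=15  H=80
Waiting times: A=10, B=31, C=0, D=41, E=59, F=3, G=5, H=63
Average waiting = (10+31+0+41+59+3+5+63) / 8 = 212/8 = 26.50

26.50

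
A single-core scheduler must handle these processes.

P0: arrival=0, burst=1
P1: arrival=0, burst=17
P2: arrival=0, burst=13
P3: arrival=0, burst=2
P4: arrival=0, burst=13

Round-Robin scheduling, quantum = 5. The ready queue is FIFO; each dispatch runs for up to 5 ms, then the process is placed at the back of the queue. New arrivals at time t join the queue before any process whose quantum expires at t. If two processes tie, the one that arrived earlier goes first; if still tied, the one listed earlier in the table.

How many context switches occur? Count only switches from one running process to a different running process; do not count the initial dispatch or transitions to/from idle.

Gantt: | P0 0-1 | P1 1-6 | P2 6-11 | P3 11-13 | P4 13-18 | P1 18-23 | P2 23-28 | P4 28-33 | P1 33-38 | P2 38-41 | P4 41-44 | P1 44-46 |
Completion: P0=1  P1=46  P2=41  P3=13  P4=44
Turnaround (C−A): P0=1  P1=46  P2=41  P3=13  P4=44

11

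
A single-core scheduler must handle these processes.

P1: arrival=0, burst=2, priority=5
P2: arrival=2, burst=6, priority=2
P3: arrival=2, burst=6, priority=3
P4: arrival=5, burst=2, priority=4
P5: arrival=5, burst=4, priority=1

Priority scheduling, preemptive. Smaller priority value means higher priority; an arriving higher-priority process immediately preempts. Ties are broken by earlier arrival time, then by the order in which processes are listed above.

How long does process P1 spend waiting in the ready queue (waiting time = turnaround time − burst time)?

Schedule: | P1 0-2 | P2 2-5 | P5 5-9 | P2 9-12 | P3 12-18 | P4 18-20 |
Completion: P1=2  P2=12  P3=18  P4=20  P5=9
Turnaround (C−A): P1=2  P2=10  P3=16  P4=15  P5=4
Waiting(P1) = turnaround − burst = 2 − 2 = 0

0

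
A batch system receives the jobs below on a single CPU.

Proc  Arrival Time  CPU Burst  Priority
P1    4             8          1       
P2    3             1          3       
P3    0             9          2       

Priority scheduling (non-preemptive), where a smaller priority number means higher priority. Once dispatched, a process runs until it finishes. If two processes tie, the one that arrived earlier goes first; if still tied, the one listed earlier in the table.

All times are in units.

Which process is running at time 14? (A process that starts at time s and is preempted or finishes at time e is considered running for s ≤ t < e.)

P1

Gantt: | P3 0-9 | P1 9-17 | P2 17-18 |
Completion: P1=17  P2=18  P3=9
Turnaround (C−A): P1=13  P2=15  P3=9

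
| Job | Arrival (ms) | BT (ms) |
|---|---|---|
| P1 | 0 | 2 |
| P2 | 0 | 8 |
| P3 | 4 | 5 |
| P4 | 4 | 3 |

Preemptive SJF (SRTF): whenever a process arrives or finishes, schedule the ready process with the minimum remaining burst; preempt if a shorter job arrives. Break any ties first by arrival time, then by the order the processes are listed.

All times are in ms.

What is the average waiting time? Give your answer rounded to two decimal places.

3.25

Schedule: | P1 0-2 | P2 2-4 | P4 4-7 | P3 7-12 | P2 12-18 |
Completion: P1=2  P2=18  P3=12  P4=7
Waiting times: P1=0, P2=10, P3=3, P4=0
Average waiting = (0+10+3+0) / 4 = 13/4 = 3.25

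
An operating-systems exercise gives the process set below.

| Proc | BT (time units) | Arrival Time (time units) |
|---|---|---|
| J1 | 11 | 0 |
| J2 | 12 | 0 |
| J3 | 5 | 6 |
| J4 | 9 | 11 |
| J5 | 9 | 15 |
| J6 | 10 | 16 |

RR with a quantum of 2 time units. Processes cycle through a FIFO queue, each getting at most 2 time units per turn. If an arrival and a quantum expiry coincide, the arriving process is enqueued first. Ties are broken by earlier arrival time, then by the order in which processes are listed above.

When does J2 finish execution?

Timeline: | J1 0-2 | J2 2-4 | J1 4-6 | J2 6-8 | J3 8-10 | J1 10-12 | J2 12-14 | J3 14-16 | J4 16-18 | J1 18-20 | J2 20-22 | J5 22-24 | J6 24-26 | J3 26-27 | J4 27-29 | J1 29-31 | J2 31-33 | J5 33-35 | J6 35-37 | J4 37-39 | J1 39-40 | J2 40-42 | J5 42-44 | J6 44-46 | J4 46-48 | J5 48-50 | J6 50-52 | J4 52-53 | J5 53-54 | J6 54-56 |
Completion: J1=40  J2=42  J3=27  J4=53  J5=54  J6=56
Turnaround (C−A): J1=40  J2=42  J3=21  J4=42  J5=39  J6=40

42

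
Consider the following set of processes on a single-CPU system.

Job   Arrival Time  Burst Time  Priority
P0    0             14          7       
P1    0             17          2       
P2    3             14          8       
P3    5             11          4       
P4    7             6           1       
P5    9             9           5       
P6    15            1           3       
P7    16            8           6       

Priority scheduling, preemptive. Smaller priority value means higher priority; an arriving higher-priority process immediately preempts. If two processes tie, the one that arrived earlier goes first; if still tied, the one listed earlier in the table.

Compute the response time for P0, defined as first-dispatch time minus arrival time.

52

Schedule: | P1 0-7 | P4 7-13 | P1 13-23 | P6 23-24 | P3 24-35 | P5 35-44 | P7 44-52 | P0 52-66 | P2 66-80 |
Completion: P0=66  P1=23  P2=80  P3=35  P4=13  P5=44  P6=24  P7=52
Turnaround (C−A): P0=66  P1=23  P2=77  P3=30  P4=6  P5=35  P6=9  P7=36
Response(P0) = first start − arrival = 52 − 0 = 52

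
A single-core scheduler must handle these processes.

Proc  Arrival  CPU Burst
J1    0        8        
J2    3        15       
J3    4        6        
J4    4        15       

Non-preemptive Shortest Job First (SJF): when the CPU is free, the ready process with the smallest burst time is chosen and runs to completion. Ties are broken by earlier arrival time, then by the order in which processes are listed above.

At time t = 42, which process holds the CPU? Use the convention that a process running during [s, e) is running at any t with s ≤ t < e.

J4

Timeline: | J1 0-8 | J3 8-14 | J2 14-29 | J4 29-44 |
Completion: J1=8  J2=29  J3=14  J4=44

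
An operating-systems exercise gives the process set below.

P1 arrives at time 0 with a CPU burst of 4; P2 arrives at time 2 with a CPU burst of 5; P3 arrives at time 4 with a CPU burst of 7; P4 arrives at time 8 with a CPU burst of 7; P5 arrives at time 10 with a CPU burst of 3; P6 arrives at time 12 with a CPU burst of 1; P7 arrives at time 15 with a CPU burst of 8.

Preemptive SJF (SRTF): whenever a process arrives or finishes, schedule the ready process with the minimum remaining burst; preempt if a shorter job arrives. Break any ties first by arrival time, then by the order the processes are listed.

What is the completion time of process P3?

Gantt: | P1 0-4 | P2 4-9 | P3 9-10 | P5 10-13 | P6 13-14 | P3 14-20 | P4 20-27 | P7 27-35 |
Completion: P1=4  P2=9  P3=20  P4=27  P5=13  P6=14  P7=35

20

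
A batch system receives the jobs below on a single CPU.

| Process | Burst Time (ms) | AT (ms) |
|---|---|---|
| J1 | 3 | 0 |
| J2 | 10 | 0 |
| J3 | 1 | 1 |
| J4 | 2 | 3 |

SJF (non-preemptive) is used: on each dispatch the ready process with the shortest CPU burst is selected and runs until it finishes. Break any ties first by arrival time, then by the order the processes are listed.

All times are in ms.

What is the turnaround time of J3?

Gantt: | J1 0-3 | J3 3-4 | J4 4-6 | J2 6-16 |
Completion: J1=3  J2=16  J3=4  J4=6
Turnaround (C−A): J1=3  J2=16  J3=3  J4=3
Turnaround(J3) = completion − arrival = 4 − 1 = 3

3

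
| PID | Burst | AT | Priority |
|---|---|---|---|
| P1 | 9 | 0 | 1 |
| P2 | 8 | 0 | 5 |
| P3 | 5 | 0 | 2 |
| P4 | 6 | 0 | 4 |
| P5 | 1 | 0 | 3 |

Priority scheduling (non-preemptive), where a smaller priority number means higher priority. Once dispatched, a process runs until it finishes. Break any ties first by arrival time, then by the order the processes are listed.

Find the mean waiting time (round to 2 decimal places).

Timeline: | P1 0-9 | P3 9-14 | P5 14-15 | P4 15-21 | P2 21-29 |
Completion: P1=9  P2=29  P3=14  P4=21  P5=15
Waiting times: P1=0, P2=21, P3=9, P4=15, P5=14
Average waiting = (0+21+9+15+14) / 5 = 59/5 = 11.80

11.80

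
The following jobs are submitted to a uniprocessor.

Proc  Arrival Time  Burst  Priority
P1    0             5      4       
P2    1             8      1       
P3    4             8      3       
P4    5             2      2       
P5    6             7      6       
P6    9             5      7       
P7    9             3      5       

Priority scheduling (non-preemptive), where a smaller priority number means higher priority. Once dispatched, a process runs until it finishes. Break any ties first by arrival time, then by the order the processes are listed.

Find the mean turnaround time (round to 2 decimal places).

Schedule: | P1 0-5 | P2 5-13 | P4 13-15 | P3 15-23 | P7 23-26 | P5 26-33 | P6 33-38 |
Completion: P1=5  P2=13  P3=23  P4=15  P5=33  P6=38  P7=26
Turnaround (C−A): P1=5  P2=12  P3=19  P4=10  P5=27  P6=29  P7=17
Turnaround times: P1=5, P2=12, P3=19, P4=10, P5=27, P6=29, P7=17
Average turnaround = (5+12+19+10+27+29+17) / 7 = 119/7 = 17.00

17.00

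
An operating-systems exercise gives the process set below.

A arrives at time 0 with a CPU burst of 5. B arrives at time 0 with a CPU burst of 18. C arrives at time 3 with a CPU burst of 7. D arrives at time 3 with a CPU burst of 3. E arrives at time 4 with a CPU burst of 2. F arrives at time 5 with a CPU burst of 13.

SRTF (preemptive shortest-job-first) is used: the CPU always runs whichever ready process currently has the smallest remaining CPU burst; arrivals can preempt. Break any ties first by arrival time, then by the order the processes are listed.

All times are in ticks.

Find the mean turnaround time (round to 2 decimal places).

17.00

Gantt: | A 0-5 | E 5-7 | D 7-10 | C 10-17 | F 17-30 | B 30-48 |
Completion: A=5  B=48  C=17  D=10  E=7  F=30
Turnaround (C−A): A=5  B=48  C=14  D=7  E=3  F=25
Turnaround times: A=5, B=48, C=14, D=7, E=3, F=25
Average turnaround = (5+48+14+7+3+25) / 6 = 102/6 = 17.00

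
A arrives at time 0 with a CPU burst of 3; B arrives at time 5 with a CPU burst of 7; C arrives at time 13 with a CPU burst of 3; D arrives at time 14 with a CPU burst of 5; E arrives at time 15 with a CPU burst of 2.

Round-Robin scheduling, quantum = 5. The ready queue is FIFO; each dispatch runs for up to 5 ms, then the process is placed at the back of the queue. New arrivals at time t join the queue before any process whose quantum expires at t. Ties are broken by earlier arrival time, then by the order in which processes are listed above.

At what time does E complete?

Timeline: | A 0-3 | idle 3-5 | B 5-12 | idle 12-13 | C 13-16 | D 16-21 | E 21-23 |
Completion: A=3  B=12  C=16  D=21  E=23
Turnaround (C−A): A=3  B=7  C=3  D=7  E=8

23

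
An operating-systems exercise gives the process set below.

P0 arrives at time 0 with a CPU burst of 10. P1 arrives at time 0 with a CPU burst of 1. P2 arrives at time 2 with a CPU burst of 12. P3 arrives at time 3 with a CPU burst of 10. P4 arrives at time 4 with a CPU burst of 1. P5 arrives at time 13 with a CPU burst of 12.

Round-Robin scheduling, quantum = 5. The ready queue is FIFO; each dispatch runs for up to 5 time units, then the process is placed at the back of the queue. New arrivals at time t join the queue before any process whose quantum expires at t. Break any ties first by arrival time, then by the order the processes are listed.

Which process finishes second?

Timeline: | P0 0-5 | P1 5-6 | P2 6-11 | P3 11-16 | P4 16-17 | P0 17-22 | P2 22-27 | P5 27-32 | P3 32-37 | P2 37-39 | P5 39-46 |
Completion: P0=22  P1=6  P2=39  P3=37  P4=17  P5=46
Turnaround (C−A): P0=22  P1=6  P2=37  P3=34  P4=13  P5=33
Finish order: P1 → P4 → P0 → P3 → P2 → P5

P4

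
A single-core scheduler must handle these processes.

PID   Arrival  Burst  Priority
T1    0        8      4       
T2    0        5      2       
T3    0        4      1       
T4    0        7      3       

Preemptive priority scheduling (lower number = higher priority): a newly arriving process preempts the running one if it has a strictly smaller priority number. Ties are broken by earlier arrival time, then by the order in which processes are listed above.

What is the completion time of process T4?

Schedule: | T3 0-4 | T2 4-9 | T4 9-16 | T1 16-24 |
Completion: T1=24  T2=9  T3=4  T4=16

16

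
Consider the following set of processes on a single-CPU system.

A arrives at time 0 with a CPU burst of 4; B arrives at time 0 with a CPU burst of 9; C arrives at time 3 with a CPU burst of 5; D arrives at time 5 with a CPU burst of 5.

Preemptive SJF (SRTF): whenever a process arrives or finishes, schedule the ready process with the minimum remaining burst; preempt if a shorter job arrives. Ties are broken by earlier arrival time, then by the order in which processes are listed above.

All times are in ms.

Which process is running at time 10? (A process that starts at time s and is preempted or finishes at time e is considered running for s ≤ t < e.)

Timeline: | A 0-4 | C 4-9 | D 9-14 | B 14-23 |
Completion: A=4  B=23  C=9  D=14
Turnaround (C−A): A=4  B=23  C=6  D=9

D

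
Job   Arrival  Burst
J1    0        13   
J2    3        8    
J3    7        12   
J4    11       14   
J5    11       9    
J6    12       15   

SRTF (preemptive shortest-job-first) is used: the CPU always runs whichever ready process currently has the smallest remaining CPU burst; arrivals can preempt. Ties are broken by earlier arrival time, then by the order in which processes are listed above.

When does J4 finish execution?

56

Gantt: | J1 0-3 | J2 3-11 | J5 11-20 | J1 20-30 | J3 30-42 | J4 42-56 | J6 56-71 |
Completion: J1=30  J2=11  J3=42  J4=56  J5=20  J6=71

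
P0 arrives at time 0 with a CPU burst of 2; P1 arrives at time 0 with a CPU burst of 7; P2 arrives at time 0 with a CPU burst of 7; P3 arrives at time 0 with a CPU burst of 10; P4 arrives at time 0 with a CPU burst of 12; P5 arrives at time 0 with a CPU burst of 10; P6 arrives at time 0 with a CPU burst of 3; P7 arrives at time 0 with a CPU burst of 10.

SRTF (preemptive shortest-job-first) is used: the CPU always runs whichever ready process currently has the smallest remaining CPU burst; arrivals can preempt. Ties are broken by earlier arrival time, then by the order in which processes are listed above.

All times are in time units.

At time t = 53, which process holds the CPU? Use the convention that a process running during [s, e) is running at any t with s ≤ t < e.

P4

Gantt: | P0 0-2 | P6 2-5 | P1 5-12 | P2 12-19 | P3 19-29 | P5 29-39 | P7 39-49 | P4 49-61 |
Completion: P0=2  P1=12  P2=19  P3=29  P4=61  P5=39  P6=5  P7=49
Turnaround (C−A): P0=2  P1=12  P2=19  P3=29  P4=61  P5=39  P6=5  P7=49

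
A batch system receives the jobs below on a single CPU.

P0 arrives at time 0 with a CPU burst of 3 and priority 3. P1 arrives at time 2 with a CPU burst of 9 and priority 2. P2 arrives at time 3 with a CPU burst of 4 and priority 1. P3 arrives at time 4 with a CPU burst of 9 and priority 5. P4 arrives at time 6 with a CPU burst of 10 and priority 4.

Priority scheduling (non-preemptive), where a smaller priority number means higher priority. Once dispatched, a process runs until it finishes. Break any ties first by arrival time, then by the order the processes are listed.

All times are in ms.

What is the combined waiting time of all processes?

Gantt: | P0 0-3 | P2 3-7 | P1 7-16 | P4 16-26 | P3 26-35 |
Completion: P0=3  P1=16  P2=7  P3=35  P4=26
Waiting = turnaround − burst: P0=0, P1=5, P2=0, P3=22, P4=10
Total waiting = 0 + 5 + 0 + 22 + 10 = 37

37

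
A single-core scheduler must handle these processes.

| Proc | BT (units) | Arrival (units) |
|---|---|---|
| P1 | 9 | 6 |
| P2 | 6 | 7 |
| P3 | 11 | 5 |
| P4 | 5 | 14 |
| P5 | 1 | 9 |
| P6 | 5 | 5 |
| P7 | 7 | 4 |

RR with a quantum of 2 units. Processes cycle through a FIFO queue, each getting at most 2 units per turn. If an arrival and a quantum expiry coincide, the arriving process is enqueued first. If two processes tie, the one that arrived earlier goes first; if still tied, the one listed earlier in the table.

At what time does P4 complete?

Gantt: | idle 0-4 | P7 4-6 | P3 6-8 | P6 8-10 | P1 10-12 | P7 12-14 | P2 14-16 | P3 16-18 | P5 18-19 | P6 19-21 | P1 21-23 | P4 23-25 | P7 25-27 | P2 27-29 | P3 29-31 | P6 31-32 | P1 32-34 | P4 34-36 | P7 36-37 | P2 37-39 | P3 39-41 | P1 41-43 | P4 43-44 | P3 44-46 | P1 46-47 | P3 47-48 |
Completion: P1=47  P2=39  P3=48  P4=44  P5=19  P6=32  P7=37
Turnaround (C−A): P1=41  P2=32  P3=43  P4=30  P5=10  P6=27  P7=33

44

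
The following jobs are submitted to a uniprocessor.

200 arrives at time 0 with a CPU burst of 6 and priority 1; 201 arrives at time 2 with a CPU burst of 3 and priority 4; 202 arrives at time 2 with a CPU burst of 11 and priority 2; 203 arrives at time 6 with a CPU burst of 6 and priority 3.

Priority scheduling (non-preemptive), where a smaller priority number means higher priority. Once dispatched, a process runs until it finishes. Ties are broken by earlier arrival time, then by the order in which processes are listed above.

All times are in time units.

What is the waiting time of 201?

Schedule: | 200 0-6 | 202 6-17 | 203 17-23 | 201 23-26 |
Completion: 200=6  201=26  202=17  203=23
Turnaround (C−A): 200=6  201=24  202=15  203=17
Waiting(201) = turnaround − burst = 24 − 3 = 21

21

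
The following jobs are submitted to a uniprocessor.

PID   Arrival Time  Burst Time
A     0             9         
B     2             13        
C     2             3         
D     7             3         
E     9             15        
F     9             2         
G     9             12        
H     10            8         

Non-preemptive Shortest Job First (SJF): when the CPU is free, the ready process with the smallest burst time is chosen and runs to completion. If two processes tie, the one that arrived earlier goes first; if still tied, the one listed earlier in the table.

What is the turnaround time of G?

28

Gantt: | A 0-9 | F 9-11 | C 11-14 | D 14-17 | H 17-25 | G 25-37 | B 37-50 | E 50-65 |
Completion: A=9  B=50  C=14  D=17  E=65  F=11  G=37  H=25
Turnaround (C−A): A=9  B=48  C=12  D=10  E=56  F=2  G=28  H=15
Turnaround(G) = completion − arrival = 37 − 9 = 28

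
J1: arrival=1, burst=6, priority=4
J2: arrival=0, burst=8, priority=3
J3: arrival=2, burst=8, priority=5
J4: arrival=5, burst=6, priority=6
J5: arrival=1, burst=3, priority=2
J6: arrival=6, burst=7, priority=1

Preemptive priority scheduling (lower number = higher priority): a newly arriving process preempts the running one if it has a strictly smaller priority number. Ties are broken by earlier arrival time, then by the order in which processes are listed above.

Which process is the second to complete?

J6

Gantt: | J2 0-1 | J5 1-4 | J2 4-6 | J6 6-13 | J2 13-18 | J1 18-24 | J3 24-32 | J4 32-38 |
Completion: J1=24  J2=18  J3=32  J4=38  J5=4  J6=13
Turnaround (C−A): J1=23  J2=18  J3=30  J4=33  J5=3  J6=7
Finish order: J5 → J6 → J2 → J1 → J3 → J4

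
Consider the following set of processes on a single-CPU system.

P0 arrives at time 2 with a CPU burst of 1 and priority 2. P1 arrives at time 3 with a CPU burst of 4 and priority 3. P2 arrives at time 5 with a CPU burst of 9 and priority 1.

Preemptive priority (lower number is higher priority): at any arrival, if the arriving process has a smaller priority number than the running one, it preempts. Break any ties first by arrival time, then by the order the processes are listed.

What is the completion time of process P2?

Gantt: | idle 0-2 | P0 2-3 | P1 3-5 | P2 5-14 | P1 14-16 |
Completion: P0=3  P1=16  P2=14
Turnaround (C−A): P0=1  P1=13  P2=9

14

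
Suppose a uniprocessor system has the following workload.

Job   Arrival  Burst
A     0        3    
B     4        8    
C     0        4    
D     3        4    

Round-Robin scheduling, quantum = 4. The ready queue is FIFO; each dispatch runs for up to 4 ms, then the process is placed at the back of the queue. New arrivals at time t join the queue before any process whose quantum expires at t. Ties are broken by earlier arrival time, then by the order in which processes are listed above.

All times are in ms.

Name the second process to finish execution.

C

Timeline: | A 0-3 | C 3-7 | D 7-11 | B 11-19 |
Completion: A=3  B=19  C=7  D=11
Turnaround (C−A): A=3  B=15  C=7  D=8
Finish order: A → C → D → B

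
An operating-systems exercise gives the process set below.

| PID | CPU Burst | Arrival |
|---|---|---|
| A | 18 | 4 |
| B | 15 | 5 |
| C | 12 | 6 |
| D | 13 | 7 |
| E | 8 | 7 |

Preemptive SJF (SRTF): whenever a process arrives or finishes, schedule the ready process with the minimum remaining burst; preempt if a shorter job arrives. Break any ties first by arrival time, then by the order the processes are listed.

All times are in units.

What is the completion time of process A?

70

Gantt: | idle 0-4 | A 4-5 | B 5-6 | C 6-7 | E 7-15 | C 15-26 | D 26-39 | B 39-53 | A 53-70 |
Completion: A=70  B=53  C=26  D=39  E=15
Turnaround (C−A): A=66  B=48  C=20  D=32  E=8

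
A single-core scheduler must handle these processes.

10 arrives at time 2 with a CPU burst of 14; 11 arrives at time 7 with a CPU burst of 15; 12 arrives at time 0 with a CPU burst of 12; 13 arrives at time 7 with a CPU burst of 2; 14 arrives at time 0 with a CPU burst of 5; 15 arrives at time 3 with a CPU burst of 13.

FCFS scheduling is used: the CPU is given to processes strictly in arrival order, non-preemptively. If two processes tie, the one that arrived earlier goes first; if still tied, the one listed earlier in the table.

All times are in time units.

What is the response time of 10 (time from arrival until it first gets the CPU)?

15

Gantt: | 12 0-12 | 14 12-17 | 10 17-31 | 15 31-44 | 11 44-59 | 13 59-61 |
Completion: 10=31  11=59  12=12  13=61  14=17  15=44
Turnaround (C−A): 10=29  11=52  12=12  13=54  14=17  15=41
Response(10) = first start − arrival = 17 − 2 = 15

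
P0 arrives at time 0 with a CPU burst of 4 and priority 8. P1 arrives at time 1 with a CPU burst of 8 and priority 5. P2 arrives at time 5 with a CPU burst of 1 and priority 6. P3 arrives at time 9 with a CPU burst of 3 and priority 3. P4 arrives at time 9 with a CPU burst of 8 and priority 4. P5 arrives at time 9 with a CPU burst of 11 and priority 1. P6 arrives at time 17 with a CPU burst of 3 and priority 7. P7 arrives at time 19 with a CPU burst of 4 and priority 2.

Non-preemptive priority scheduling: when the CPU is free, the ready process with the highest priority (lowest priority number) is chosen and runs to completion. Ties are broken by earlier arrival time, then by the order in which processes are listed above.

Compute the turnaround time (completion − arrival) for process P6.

25

Timeline: | P0 0-4 | P1 4-12 | P5 12-23 | P7 23-27 | P3 27-30 | P4 30-38 | P2 38-39 | P6 39-42 |
Completion: P0=4  P1=12  P2=39  P3=30  P4=38  P5=23  P6=42  P7=27
Turnaround (C−A): P0=4  P1=11  P2=34  P3=21  P4=29  P5=14  P6=25  P7=8
Turnaround(P6) = completion − arrival = 42 − 17 = 25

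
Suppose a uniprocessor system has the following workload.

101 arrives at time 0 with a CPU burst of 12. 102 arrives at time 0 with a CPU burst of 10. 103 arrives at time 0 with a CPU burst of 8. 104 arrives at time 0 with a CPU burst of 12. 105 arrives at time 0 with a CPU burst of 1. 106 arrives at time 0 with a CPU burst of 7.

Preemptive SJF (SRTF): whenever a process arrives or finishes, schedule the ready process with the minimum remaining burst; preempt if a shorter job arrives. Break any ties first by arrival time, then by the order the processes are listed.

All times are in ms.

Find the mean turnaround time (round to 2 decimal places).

Timeline: | 105 0-1 | 106 1-8 | 103 8-16 | 102 16-26 | 101 26-38 | 104 38-50 |
Completion: 101=38  102=26  103=16  104=50  105=1  106=8
Turnaround (C−A): 101=38  102=26  103=16  104=50  105=1  106=8
Turnaround times: 101=38, 102=26, 103=16, 104=50, 105=1, 106=8
Average turnaround = (38+26+16+50+1+8) / 6 = 139/6 = 23.17

23.17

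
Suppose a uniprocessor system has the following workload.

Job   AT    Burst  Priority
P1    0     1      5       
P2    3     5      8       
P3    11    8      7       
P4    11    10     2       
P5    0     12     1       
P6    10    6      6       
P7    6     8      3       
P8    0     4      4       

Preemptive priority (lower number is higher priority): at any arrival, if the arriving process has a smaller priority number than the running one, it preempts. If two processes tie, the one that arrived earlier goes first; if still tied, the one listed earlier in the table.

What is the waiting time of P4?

1

Timeline: | P5 0-12 | P4 12-22 | P7 22-30 | P8 30-34 | P1 34-35 | P6 35-41 | P3 41-49 | P2 49-54 |
Completion: P1=35  P2=54  P3=49  P4=22  P5=12  P6=41  P7=30  P8=34
Turnaround (C−A): P1=35  P2=51  P3=38  P4=11  P5=12  P6=31  P7=24  P8=34
Waiting(P4) = turnaround − burst = 11 − 10 = 1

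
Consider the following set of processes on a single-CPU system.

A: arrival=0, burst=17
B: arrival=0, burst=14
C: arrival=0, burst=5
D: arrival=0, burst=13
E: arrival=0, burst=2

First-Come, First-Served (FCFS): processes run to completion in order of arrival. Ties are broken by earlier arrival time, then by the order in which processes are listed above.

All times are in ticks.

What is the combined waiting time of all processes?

133

Schedule: | A 0-17 | B 17-31 | C 31-36 | D 36-49 | E 49-51 |
Completion: A=17  B=31  C=36  D=49  E=51
Turnaround (C−A): A=17  B=31  C=36  D=49  E=51
Waiting = turnaround − burst: A=0, B=17, C=31, D=36, E=49
Total waiting = 0 + 17 + 31 + 36 + 49 = 133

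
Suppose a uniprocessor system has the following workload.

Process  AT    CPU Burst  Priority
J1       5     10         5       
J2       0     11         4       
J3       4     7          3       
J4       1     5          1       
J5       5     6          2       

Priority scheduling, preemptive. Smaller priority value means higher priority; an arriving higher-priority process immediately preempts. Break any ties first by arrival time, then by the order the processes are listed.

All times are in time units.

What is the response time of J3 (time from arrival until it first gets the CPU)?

Timeline: | J2 0-1 | J4 1-6 | J5 6-12 | J3 12-19 | J2 19-29 | J1 29-39 |
Completion: J1=39  J2=29  J3=19  J4=6  J5=12
Response(J3) = first start − arrival = 12 − 4 = 8

8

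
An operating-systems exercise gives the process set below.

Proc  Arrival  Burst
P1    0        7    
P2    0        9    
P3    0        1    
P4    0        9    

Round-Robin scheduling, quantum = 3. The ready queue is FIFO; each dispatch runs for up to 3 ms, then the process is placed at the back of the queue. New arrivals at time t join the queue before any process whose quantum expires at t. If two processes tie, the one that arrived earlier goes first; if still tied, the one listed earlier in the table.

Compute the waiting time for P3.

Timeline: | P1 0-3 | P2 3-6 | P3 6-7 | P4 7-10 | P1 10-13 | P2 13-16 | P4 16-19 | P1 19-20 | P2 20-23 | P4 23-26 |
Completion: P1=20  P2=23  P3=7  P4=26
Turnaround (C−A): P1=20  P2=23  P3=7  P4=26
Waiting(P3) = turnaround − burst = 7 − 1 = 6

6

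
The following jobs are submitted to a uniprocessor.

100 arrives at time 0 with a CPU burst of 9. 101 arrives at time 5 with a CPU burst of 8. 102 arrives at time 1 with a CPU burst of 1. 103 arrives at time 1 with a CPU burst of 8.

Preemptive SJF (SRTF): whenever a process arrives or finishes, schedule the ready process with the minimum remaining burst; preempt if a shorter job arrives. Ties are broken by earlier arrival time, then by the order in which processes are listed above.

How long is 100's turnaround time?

Schedule: | 100 0-1 | 102 1-2 | 100 2-10 | 103 10-18 | 101 18-26 |
Completion: 100=10  101=26  102=2  103=18
Turnaround(100) = completion − arrival = 10 − 0 = 10

10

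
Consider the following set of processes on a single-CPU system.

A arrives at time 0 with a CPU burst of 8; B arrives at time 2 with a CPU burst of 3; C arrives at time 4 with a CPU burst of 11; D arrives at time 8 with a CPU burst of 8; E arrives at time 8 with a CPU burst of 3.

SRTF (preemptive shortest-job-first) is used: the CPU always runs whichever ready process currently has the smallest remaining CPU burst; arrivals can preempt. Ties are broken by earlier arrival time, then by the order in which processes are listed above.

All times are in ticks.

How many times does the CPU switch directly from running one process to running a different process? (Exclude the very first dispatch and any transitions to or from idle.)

5

Schedule: | A 0-2 | B 2-5 | A 5-11 | E 11-14 | D 14-22 | C 22-33 |
Completion: A=11  B=5  C=33  D=22  E=14
Turnaround (C−A): A=11  B=3  C=29  D=14  E=6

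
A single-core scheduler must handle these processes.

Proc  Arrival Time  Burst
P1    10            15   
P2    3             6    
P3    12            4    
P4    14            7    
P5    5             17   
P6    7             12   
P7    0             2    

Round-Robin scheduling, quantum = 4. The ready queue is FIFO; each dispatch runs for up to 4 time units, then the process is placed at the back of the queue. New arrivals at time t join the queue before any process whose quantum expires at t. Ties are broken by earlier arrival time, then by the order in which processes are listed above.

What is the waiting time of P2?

Timeline: | P7 0-2 | idle 2-3 | P2 3-7 | P5 7-11 | P6 11-15 | P2 15-17 | P1 17-21 | P5 21-25 | P3 25-29 | P4 29-33 | P6 33-37 | P1 37-41 | P5 41-45 | P4 45-48 | P6 48-52 | P1 52-56 | P5 56-60 | P1 60-63 | P5 63-64 |
Completion: P1=63  P2=17  P3=29  P4=48  P5=64  P6=52  P7=2
Turnaround (C−A): P1=53  P2=14  P3=17  P4=34  P5=59  P6=45  P7=2
Waiting(P2) = turnaround − burst = 14 − 6 = 8

8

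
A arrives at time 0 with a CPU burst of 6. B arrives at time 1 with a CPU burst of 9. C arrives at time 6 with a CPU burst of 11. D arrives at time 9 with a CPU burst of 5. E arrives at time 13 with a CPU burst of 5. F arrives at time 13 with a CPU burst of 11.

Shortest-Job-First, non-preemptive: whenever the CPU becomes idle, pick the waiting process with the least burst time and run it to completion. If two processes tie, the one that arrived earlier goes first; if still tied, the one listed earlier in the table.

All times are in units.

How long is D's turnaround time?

11

Gantt: | A 0-6 | B 6-15 | D 15-20 | E 20-25 | C 25-36 | F 36-47 |
Completion: A=6  B=15  C=36  D=20  E=25  F=47
Turnaround (C−A): A=6  B=14  C=30  D=11  E=12  F=34
Turnaround(D) = completion − arrival = 20 − 9 = 11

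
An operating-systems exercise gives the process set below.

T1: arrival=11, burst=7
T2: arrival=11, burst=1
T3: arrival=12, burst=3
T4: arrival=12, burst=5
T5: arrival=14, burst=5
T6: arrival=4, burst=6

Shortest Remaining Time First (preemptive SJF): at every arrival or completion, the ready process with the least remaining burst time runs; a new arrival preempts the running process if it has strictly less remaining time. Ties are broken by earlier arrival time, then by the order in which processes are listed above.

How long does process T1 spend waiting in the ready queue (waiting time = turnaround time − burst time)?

14

Schedule: | idle 0-4 | T6 4-10 | idle 10-11 | T2 11-12 | T3 12-15 | T4 15-20 | T5 20-25 | T1 25-32 |
Completion: T1=32  T2=12  T3=15  T4=20  T5=25  T6=10
Turnaround (C−A): T1=21  T2=1  T3=3  T4=8  T5=11  T6=6
Waiting(T1) = turnaround − burst = 21 − 7 = 14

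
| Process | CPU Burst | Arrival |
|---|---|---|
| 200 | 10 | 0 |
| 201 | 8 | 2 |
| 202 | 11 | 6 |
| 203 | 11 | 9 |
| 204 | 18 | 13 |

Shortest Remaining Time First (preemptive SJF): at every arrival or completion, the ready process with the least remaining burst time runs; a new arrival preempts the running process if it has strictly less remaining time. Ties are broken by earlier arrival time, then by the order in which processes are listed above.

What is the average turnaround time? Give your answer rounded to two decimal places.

25.00

Schedule: | 200 0-10 | 201 10-18 | 202 18-29 | 203 29-40 | 204 40-58 |
Completion: 200=10  201=18  202=29  203=40  204=58
Turnaround (C−A): 200=10  201=16  202=23  203=31  204=45
Turnaround times: 200=10, 201=16, 202=23, 203=31, 204=45
Average turnaround = (10+16+23+31+45) / 5 = 125/5 = 25.00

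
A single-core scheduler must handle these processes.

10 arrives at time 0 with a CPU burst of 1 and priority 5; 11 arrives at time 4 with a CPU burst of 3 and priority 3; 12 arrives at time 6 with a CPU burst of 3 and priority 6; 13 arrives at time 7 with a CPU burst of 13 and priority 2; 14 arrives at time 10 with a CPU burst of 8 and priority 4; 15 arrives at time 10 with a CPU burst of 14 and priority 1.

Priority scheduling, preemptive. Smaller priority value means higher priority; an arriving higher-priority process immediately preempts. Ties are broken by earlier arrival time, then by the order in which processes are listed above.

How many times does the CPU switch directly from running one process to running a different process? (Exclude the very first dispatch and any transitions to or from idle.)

Timeline: | 10 0-1 | idle 1-4 | 11 4-7 | 13 7-10 | 15 10-24 | 13 24-34 | 14 34-42 | 12 42-45 |
Completion: 10=1  11=7  12=45  13=34  14=42  15=24
Turnaround (C−A): 10=1  11=3  12=39  13=27  14=32  15=14

5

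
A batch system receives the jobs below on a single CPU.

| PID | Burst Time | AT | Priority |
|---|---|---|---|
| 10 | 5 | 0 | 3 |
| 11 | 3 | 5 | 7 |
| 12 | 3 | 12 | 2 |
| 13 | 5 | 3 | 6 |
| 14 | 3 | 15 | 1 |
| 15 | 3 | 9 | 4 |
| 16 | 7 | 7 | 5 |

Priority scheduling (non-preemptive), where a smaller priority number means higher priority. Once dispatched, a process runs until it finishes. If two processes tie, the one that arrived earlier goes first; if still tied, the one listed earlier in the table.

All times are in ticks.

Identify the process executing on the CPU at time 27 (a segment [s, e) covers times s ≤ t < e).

11

Gantt: | 10 0-5 | 13 5-10 | 15 10-13 | 12 13-16 | 14 16-19 | 16 19-26 | 11 26-29 |
Completion: 10=5  11=29  12=16  13=10  14=19  15=13  16=26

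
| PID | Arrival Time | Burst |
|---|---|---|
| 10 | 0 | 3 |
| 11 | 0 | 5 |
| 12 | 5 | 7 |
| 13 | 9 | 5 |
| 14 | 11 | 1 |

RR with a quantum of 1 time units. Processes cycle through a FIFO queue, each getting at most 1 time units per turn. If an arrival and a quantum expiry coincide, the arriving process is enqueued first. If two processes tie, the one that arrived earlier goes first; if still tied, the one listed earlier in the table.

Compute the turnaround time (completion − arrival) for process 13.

Timeline: | 10 0-1 | 11 1-2 | 10 2-3 | 11 3-4 | 10 4-5 | 11 5-6 | 12 6-7 | 11 7-8 | 12 8-9 | 11 9-10 | 13 10-11 | 12 11-12 | 14 12-13 | 13 13-14 | 12 14-15 | 13 15-16 | 12 16-17 | 13 17-18 | 12 18-19 | 13 19-20 | 12 20-21 |
Completion: 10=5  11=10  12=21  13=20  14=13
Turnaround (C−A): 10=5  11=10  12=16  13=11  14=2
Turnaround(13) = completion − arrival = 20 − 9 = 11

11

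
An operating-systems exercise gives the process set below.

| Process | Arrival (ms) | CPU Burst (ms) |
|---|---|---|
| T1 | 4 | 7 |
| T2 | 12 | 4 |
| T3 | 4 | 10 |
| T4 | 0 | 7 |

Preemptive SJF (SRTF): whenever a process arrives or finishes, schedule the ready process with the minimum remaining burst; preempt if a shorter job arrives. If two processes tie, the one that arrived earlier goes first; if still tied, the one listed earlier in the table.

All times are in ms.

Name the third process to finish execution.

T2

Schedule: | T4 0-7 | T1 7-14 | T2 14-18 | T3 18-28 |
Completion: T1=14  T2=18  T3=28  T4=7
Finish order: T4 → T1 → T2 → T3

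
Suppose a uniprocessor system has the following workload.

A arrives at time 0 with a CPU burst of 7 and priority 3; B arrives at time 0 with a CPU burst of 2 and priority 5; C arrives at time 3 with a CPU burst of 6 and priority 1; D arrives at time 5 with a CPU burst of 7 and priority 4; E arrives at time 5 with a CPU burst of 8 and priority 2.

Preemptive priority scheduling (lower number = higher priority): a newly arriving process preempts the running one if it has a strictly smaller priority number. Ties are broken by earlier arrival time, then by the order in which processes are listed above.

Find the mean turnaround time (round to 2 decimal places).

18.40

Gantt: | A 0-3 | C 3-9 | E 9-17 | A 17-21 | D 21-28 | B 28-30 |
Completion: A=21  B=30  C=9  D=28  E=17
Turnaround times: A=21, B=30, C=6, D=23, E=12
Average turnaround = (21+30+6+23+12) / 5 = 92/5 = 18.40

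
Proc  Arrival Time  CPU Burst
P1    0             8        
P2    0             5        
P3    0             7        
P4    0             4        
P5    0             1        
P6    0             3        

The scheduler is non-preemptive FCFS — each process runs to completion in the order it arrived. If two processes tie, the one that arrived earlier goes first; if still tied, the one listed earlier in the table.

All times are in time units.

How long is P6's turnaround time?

Schedule: | P1 0-8 | P2 8-13 | P3 13-20 | P4 20-24 | P5 24-25 | P6 25-28 |
Completion: P1=8  P2=13  P3=20  P4=24  P5=25  P6=28
Turnaround (C−A): P1=8  P2=13  P3=20  P4=24  P5=25  P6=28
Turnaround(P6) = completion − arrival = 28 − 0 = 28

28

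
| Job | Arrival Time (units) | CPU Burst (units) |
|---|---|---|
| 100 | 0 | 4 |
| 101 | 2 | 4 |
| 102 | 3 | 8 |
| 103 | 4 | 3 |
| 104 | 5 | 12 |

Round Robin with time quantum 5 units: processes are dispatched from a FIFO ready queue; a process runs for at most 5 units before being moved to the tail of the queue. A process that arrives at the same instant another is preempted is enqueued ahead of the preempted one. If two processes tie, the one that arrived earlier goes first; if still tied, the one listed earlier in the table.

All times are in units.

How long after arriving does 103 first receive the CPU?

9

Gantt: | 100 0-4 | 101 4-8 | 102 8-13 | 103 13-16 | 104 16-21 | 102 21-24 | 104 24-31 |
Completion: 100=4  101=8  102=24  103=16  104=31
Response(103) = first start − arrival = 13 − 4 = 9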